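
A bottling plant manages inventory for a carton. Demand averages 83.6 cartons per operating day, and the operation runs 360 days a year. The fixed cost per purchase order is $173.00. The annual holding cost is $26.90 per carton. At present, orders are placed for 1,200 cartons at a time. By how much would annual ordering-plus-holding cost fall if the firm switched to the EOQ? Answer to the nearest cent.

Annual demand D = 83.6 × 360 = 30,096.
EOQ = √(2DS/H) = √(2 × 30,096 × 173 / 26.9) ≈ 622.18.
Cost at Q* = (D/Q*)S + (Q*/2)H = √(2DSH) ≈ $16,736.65.
Cost at Q = 1,200: (30,096/1,200)×173 + (1,200/2)×26.9 = $4,338.84 + $16,140.00 = $20,478.84.
Excess = $20,478.84 − $16,736.65 = $3,742.19.

Extra cost ≈ $3,742.19 per year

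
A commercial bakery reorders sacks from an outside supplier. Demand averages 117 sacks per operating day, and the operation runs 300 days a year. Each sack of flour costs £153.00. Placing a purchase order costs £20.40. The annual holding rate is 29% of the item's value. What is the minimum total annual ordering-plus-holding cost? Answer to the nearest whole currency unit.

Annual demand D = 117 × 300 = 35,100.
Holding cost H = 0.29 × £153.00 = £44.3700 per unit per year.
Q* = √(2DS/H) = √(2 × 35,100 × 20.4 / 44.37) ≈ 179.65.
At the optimum the two cost components are equal, so total cost = 2·(Q*/2)H = Q*·H.
Minimum total = √(2DSH) = √(2 × 35,100 × 20.4 × 44.37) ≈ 7971.285.

TC* ≈ £7,971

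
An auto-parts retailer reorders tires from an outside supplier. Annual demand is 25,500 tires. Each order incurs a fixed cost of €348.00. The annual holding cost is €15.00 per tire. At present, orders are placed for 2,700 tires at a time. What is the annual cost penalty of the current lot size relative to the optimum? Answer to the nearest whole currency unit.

Extra cost ≈ €7,220 per year

EOQ = √(2DS/H) = √(2 × 25,500 × 348 / 15) ≈ 1087.75.
Cost at Q* = (D/Q*)S + (Q*/2)H = √(2DSH) ≈ €16,316.25.
Cost at Q = 2,700: (25,500/2,700)×348 + (2,700/2)×15 = €3,286.67 + €20,250.00 = €23,536.67.
Excess = €23,536.67 − €16,316.25 = €7,220.42.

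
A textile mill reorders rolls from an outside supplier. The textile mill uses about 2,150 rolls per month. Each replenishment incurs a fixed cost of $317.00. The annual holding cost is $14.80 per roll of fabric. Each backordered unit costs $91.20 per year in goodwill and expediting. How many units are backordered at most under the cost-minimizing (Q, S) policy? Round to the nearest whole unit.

Annual demand D = 2,150 × 12 = 25,800.
With planned backorders, Q* = √(2DS/H) · √((H+B)/B).
√(2DS/H) = √(2 × 25,800 × 317 / 14.8) = 1051.293.
√((H+B)/B) = √((14.8+91.2)/91.2) = 1.0781.
Q* ≈ 1133.389.
S* = Q* · H/(H+B) = 1133.389 × 14.8/106 ≈ 158.247.

S* ≈ 158 rolls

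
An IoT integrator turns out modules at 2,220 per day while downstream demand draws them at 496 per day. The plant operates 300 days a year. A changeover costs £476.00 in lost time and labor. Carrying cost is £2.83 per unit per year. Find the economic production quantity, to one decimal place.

Q* ≈ 8,028.5 modules

Annual demand D = 496 × 300 = 148,800.
Production build-up factor (1 − d/p) = 1 − 496/2,220 = 0.7766.
Q* = √(2DS / (H(1 − d/p))) = √(2 × 148,800 × 476 / (2.83 × 0.7766)).
= √(141,657,600 / 2.1977) ≈ 8028.503.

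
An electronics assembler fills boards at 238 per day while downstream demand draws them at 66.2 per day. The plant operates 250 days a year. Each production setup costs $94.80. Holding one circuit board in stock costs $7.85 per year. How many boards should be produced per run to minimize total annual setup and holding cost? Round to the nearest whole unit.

Q* ≈ 744 boards

Annual demand D = 66.2 × 250 = 16,550.
Production build-up factor (1 − d/p) = 1 − 66.2/238 = 0.7218.
Q* = √(2DS / (H(1 − d/p))) = √(2 × 16,550 × 94.8 / (7.85 × 0.7218)).
= √(3,137,880 / 5.6665) ≈ 744.150.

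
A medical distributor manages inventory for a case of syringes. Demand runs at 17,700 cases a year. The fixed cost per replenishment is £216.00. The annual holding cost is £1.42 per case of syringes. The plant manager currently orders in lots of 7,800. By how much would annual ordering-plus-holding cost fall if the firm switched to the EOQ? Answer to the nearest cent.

Extra cost ≈ £2,733.02 per year

EOQ = √(2DS/H) = √(2 × 17,700 × 216 / 1.42) ≈ 2320.51.
Cost at Q* = (D/Q*)S + (Q*/2)H = √(2DSH) ≈ £3,295.13.
Cost at Q = 7,800: (17,700/7,800)×216 + (7,800/2)×1.42 = £490.15 + £5,538.00 = £6,028.15.
Excess = £6,028.15 − £3,295.13 = £2,733.02.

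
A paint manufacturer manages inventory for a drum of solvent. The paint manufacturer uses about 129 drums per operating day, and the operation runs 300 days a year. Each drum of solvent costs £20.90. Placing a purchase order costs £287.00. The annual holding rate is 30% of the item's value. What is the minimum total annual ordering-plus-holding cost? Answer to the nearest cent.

TC* ≈ £11,801.72

Annual demand D = 129 × 300 = 38,700.
Holding cost H = 0.30 × £20.90 = £6.2700 per unit per year.
EOQ = √(2DS/H) = √(2 × 38,700 × 287 / 6.27) ≈ 1882.25.
At the optimum the two cost components are equal, so total cost = 2·(Q*/2)H = Q*·H.
Minimum total = √(2DSH) = √(2 × 38,700 × 287 × 6.27) ≈ 11801.717.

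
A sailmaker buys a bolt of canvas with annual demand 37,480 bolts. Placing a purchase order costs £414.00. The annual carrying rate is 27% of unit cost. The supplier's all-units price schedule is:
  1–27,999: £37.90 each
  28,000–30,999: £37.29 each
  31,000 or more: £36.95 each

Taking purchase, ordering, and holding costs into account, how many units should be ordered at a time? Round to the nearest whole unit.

Holding cost per unit per year at price C is H = 0.27·C.
Evaluate total cost at each tier's feasible EOQ or, if the EOQ is below the tier, at the tier's minimum quantity.
EOQ at £37.90 = 1741.5 (feasible in tier 1): TC = 37,480×£37.90 + (37,480/1741.5)×414 + (1741.5/2)×0.27×£37.90 = £1,438,312.36.
EOQ at £37.29 = 1755.6 < 28000, so use break Q=28000: TC = 37,480×£37.29 + (37,480/28000.0)×414 + (28000.0/2)×0.27×£37.29 = £1,539,139.57.
EOQ at £36.95 = 1763.7 < 31000, so use break Q=31000: TC = 37,480×£36.95 + (37,480/31000.0)×414 + (31000.0/2)×0.27×£36.95 = £1,540,022.29.
Lowest total cost is £1,438,312.36 at Q = 1741.5.

Q* ≈ 1,741 bolts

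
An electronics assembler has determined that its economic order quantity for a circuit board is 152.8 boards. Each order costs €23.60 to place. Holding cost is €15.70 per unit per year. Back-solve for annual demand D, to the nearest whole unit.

D ≈ 7,766 boards per year

The basic EOQ model gives Q* = √(2DS/H); rearrange for the unknown.
From Q* = √(2DS/H): D = Q*²H / (2S) = 152.8² × 15.7 / (2 × 23.6) = 7766.125.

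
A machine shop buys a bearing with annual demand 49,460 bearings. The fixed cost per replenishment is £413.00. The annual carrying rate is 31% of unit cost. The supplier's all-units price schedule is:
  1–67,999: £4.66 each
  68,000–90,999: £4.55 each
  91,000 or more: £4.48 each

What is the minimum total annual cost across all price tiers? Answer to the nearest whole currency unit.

Holding cost per unit per year at price C is H = 0.31·C.
Candidates are each tier's EOQ (if it falls in that tier) and each price-break quantity.
EOQ at £4.66 = 5317.9 (feasible in tier 1): TC = 49,460×£4.66 + (49,460/5317.9)×413 + (5317.9/2)×0.31×£4.66 = £238,165.89.
EOQ at £4.55 = 5381.8 < 68000, so use break Q=68000: TC = 49,460×£4.55 + (49,460/68000.0)×413 + (68000.0/2)×0.31×£4.55 = £273,300.40.
EOQ at £4.48 = 5423.7 < 91000, so use break Q=91000: TC = 49,460×£4.48 + (49,460/91000.0)×413 + (91000.0/2)×0.31×£4.48 = £284,995.67.
Lowest total cost among the candidates is at Q = 5317.9.

TC* ≈ £238,166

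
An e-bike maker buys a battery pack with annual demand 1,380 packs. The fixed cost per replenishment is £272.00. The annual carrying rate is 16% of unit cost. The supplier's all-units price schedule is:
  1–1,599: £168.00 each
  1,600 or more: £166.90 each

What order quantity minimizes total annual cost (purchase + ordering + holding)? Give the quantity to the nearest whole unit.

Holding cost per unit per year at price C is H = 0.16·C.
Candidates are each tier's EOQ (if it falls in that tier) and each price-break quantity.
EOQ at £168.00 = 167.1 (feasible in tier 1): TC = 1,380×£168.00 + (1,380/167.1)×272 + (167.1/2)×0.16×£168.00 = £236,332.14.
EOQ at £166.90 = 167.7 < 1600, so use break Q=1600: TC = 1,380×£166.90 + (1,380/1600.0)×272 + (1600.0/2)×0.16×£166.90 = £251,919.80.
Lowest total cost is £236,332.14 at Q = 167.1.

Q* ≈ 167 packs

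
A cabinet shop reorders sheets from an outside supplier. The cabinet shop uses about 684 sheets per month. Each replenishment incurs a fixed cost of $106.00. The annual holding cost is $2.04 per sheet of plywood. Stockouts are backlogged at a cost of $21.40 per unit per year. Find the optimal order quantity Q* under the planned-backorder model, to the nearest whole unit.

Annual demand D = 684 × 12 = 8,208.
With planned backorders, Q* = √(2DS/H) · √((H+B)/B).
√(2DS/H) = √(2 × 8,208 × 106 / 2.04) = 923.574.
√((H+B)/B) = √((2.04+21.4)/21.4) = 1.0466.
Q* ≈ 966.593.

Q* ≈ 967 sheets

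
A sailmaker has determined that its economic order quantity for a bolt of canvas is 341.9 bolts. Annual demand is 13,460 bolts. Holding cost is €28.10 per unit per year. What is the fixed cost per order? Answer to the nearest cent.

The basic EOQ model gives Q* = √(2DS/H); rearrange for the unknown.
From Q* = √(2DS/H): S = Q*²H / (2D) = 341.9² × 28.1 / (2 × 13,460) = 122.0196.

S ≈ €122.02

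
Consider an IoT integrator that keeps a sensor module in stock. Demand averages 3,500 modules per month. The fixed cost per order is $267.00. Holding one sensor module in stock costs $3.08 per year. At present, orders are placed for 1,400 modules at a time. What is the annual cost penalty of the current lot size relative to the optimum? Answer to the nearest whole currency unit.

Extra cost ≈ $1,855 per year

Annual demand D = 3,500 × 12 = 42,000.
EOQ = √(2DS/H) = √(2 × 42,000 × 267 / 3.08) ≈ 2698.48.
Cost at Q* = (D/Q*)S + (Q*/2)H = √(2DSH) ≈ $8,311.33.
Cost at Q = 1,400: (42,000/1,400)×267 + (1,400/2)×3.08 = $8,010.00 + $2,156.00 = $10,166.00.
Excess = $10,166.00 − $8,311.33 = $1,854.67.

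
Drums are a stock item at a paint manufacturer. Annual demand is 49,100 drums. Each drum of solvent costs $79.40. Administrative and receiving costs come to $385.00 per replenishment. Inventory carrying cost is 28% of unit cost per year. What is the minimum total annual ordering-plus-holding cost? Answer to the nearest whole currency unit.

TC* ≈ $28,992

Holding cost H = 0.28 × $79.40 = $22.2320 per unit per year.
The optimal lot size = √(2DS/H) = √(2 × 49,100 × 385 / 22.232) ≈ 1304.06.
At the optimum the two cost components are equal, so total cost = 2·(Q*/2)H = Q*·H.
Minimum total = √(2DSH) = √(2 × 49,100 × 385 × 22.232) ≈ 28991.813.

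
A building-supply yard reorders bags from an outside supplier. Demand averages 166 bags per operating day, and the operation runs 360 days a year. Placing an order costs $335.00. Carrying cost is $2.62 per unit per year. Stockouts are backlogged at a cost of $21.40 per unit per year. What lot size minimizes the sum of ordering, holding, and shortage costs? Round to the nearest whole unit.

Q* ≈ 4,142 bags

Annual demand D = 166 × 360 = 59,760.
With planned backorders, Q* = √(2DS/H) · √((H+B)/B).
√(2DS/H) = √(2 × 59,760 × 335 / 2.62) = 3909.237.
√((H+B)/B) = √((2.62+21.4)/21.4) = 1.0594.
Q* ≈ 4141.634.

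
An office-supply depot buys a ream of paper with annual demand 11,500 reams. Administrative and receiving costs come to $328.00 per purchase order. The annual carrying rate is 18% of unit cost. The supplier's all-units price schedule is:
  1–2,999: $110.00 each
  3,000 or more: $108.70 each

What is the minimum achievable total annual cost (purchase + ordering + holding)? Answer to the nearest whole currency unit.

Holding cost per unit per year at price C is H = 0.18·C.
Evaluate total cost at each tier's feasible EOQ or, if the EOQ is below the tier, at the tier's minimum quantity.
EOQ at $110.00 = 617.3 (feasible in tier 1): TC = 11,500×$110.00 + (11,500/617.3)×328 + (617.3/2)×0.18×$110.00 = $1,277,221.75.
EOQ at $108.70 = 620.9 < 3000, so use break Q=3000: TC = 11,500×$108.70 + (11,500/3000.0)×328 + (3000.0/2)×0.18×$108.70 = $1,280,656.33.
Lowest total cost among the candidates is at Q = 617.3.

TC* ≈ $1,277,222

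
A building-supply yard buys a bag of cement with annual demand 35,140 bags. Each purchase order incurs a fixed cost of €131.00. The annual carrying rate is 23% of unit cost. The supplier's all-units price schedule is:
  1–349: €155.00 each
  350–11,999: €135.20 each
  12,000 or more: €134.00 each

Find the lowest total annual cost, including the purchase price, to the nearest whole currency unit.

Holding cost per unit per year at price C is H = 0.23·C.
Evaluate total cost at each tier's feasible EOQ or, if the EOQ is below the tier, at the tier's minimum quantity.
Tier 1 (€155.00): EOQ = 508.2 exceeds tier's upper bound 349, so this tier is dominated.
EOQ at €135.20 = 544.1 (feasible in tier 2): TC = 35,140×€135.20 + (35,140/544.1)×131 + (544.1/2)×0.23×€135.20 = €4,767,848.13.
EOQ at €134.00 = 546.6 < 12000, so use break Q=12000: TC = 35,140×€134.00 + (35,140/12000.0)×131 + (12000.0/2)×0.23×€134.00 = €4,894,063.61.
Lowest total cost among the candidates is at Q = 544.1.

TC* ≈ €4,767,848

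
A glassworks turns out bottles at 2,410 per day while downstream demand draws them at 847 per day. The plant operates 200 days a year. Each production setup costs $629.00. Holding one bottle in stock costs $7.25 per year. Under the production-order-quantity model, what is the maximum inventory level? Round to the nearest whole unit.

Annual demand D = 847 × 200 = 169,400.
Production build-up factor (1 − d/p) = 1 − 847/2,410 = 0.6485.
Q* = √(2DS / (H(1 − d/p))) = √(2 × 169,400 × 629 / (7.25 × 0.6485)).
= √(213,105,200 / 4.702) ≈ 6732.201.
Maximum inventory = Q*(1 − d/p) = 6732.201 × 0.6485 ≈ 4366.153.

I_max ≈ 4,366 bottles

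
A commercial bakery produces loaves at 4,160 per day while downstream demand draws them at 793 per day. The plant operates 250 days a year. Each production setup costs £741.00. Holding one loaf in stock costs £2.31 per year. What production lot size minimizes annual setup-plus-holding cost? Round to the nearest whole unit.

Q* ≈ 12,536 loaves

Annual demand D = 793 × 250 = 198,250.
Production build-up factor (1 − d/p) = 1 − 793/4,160 = 0.8094.
Q* = √(2DS / (H(1 − d/p))) = √(2 × 198,250 × 741 / (2.31 × 0.8094)).
= √(293,806,500 / 1.8697) ≈ 12535.735.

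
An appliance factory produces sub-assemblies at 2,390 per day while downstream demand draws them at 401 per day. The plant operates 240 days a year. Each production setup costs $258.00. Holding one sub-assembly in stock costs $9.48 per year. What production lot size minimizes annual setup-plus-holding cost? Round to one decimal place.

Annual demand D = 401 × 240 = 96,240.
Production build-up factor (1 − d/p) = 1 − 401/2,390 = 0.8322.
Q* = √(2DS / (H(1 − d/p))) = √(2 × 96,240 × 258 / (9.48 × 0.8322)).
= √(49,659,840 / 7.8894) ≈ 2508.881.

Q* ≈ 2,508.9 sub-assemblies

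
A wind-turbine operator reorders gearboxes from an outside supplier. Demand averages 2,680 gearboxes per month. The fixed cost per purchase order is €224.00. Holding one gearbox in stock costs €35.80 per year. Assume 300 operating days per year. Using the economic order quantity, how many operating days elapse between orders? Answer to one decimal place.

T ≈ 5.9 days

Annual demand D = 2,680 × 12 = 32,160.
EOQ = √(2DS/H) = √(2 × 32,160 × 224 / 35.8) ≈ 634.39.
Cycle time = Q*/D × 300 = 634.39 / 32,160 × 300 ≈ 5.918 days.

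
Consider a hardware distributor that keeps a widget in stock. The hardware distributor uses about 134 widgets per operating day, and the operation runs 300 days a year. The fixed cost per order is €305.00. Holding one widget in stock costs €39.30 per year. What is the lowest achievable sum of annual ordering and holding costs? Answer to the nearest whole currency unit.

Annual demand D = 134 × 300 = 40,200.
The optimal lot size = √(2DS/H) = √(2 × 40,200 × 305 / 39.3) ≈ 789.92.
At the optimum the two cost components are equal, so total cost = 2·(Q*/2)H = Q*·H.
Minimum total = √(2DSH) = √(2 × 40,200 × 305 × 39.3) ≈ 31043.753.

TC* ≈ €31,044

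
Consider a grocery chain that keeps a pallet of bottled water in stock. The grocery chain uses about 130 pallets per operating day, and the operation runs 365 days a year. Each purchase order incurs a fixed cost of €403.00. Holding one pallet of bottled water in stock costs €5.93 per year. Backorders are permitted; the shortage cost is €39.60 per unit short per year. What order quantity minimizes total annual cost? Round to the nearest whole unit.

Annual demand D = 130 × 365 = 47,450.
With planned backorders, Q* = √(2DS/H) · √((H+B)/B).
√(2DS/H) = √(2 × 47,450 × 403 / 5.93) = 2539.559.
√((H+B)/B) = √((5.93+39.6)/39.6) = 1.0723.
Q* ≈ 2723.074.

Q* ≈ 2,723 pallets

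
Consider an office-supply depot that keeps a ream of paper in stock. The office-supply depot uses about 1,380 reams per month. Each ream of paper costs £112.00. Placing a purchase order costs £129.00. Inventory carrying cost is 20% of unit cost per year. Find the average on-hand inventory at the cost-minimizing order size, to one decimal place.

Annual demand D = 1,380 × 12 = 16,560.
Holding cost H = 0.20 × £112.00 = £22.4000 per unit per year.
The optimal lot size = √(2DS/H) = √(2 × 16,560 × 129 / 22.4) ≈ 436.73.
Average inventory = Q*/2 ≈ 436.73 / 2 = 218.367.

Average inventory ≈ 218.4 reams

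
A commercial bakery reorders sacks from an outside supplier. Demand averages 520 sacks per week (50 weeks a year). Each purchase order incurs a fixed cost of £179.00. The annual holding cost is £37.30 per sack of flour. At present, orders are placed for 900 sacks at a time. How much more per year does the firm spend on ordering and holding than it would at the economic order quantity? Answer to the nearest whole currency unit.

Annual demand D = 520 × 50 = 26,000.
EOQ = √(2DS/H) = √(2 × 26,000 × 179 / 37.3) ≈ 499.54.
Cost at Q* = (D/Q*)S + (Q*/2)H = √(2DSH) ≈ £18,632.99.
Cost at Q = 900: (26,000/900)×179 + (900/2)×37.3 = £5,171.11 + £16,785.00 = £21,956.11.
Excess = £21,956.11 − £18,632.99 = £3,323.12.

Extra cost ≈ £3,323 per year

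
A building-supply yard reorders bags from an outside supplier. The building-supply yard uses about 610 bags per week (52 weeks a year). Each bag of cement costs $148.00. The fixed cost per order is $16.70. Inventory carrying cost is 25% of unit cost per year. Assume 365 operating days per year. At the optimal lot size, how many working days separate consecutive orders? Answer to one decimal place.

Annual demand D = 610 × 52 = 31,720.
Holding cost H = 0.25 × $148.00 = $37.0000 per unit per year.
The optimal lot size = √(2DS/H) = √(2 × 31,720 × 16.7 / 37) ≈ 169.22.
Cycle time = Q*/D × 365 = 169.22 / 31,720 × 365 ≈ 1.947 days.

T ≈ 1.9 days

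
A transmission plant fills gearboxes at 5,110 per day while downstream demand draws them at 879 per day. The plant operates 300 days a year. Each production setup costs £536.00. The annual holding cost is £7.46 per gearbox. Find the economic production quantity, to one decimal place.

Annual demand D = 879 × 300 = 263,700.
Production build-up factor (1 − d/p) = 1 − 879/5,110 = 0.8280.
Q* = √(2DS / (H(1 − d/p))) = √(2 × 263,700 × 536 / (7.46 × 0.8280)).
= √(282,686,400 / 6.1768) ≈ 6765.065.

Q* ≈ 6,765.1 gearboxes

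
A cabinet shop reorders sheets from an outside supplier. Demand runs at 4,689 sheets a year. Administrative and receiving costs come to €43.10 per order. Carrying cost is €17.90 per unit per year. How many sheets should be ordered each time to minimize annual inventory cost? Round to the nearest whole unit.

EOQ = √(2DS / H) = √(2 × 4,689 × 43.1 / 17.9).
= √(404,191.8 / 17.9) = √22,580.5475 ≈ 150.268.

Q* ≈ 150 sheets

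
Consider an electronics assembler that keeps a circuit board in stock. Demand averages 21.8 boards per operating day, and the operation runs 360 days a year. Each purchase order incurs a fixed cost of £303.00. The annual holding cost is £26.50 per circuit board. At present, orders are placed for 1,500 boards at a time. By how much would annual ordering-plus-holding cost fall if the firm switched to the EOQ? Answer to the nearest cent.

Annual demand D = 21.8 × 360 = 7,848.
EOQ = √(2DS/H) = √(2 × 7,848 × 303 / 26.5) ≈ 423.64.
Cost at Q* = (D/Q*)S + (Q*/2)H = √(2DSH) ≈ £11,226.35.
Cost at Q = 1,500: (7,848/1,500)×303 + (1,500/2)×26.5 = £1,585.30 + £19,875.00 = £21,460.30.
Excess = £21,460.30 − £11,226.35 = £10,233.94.

Extra cost ≈ £10,233.94 per year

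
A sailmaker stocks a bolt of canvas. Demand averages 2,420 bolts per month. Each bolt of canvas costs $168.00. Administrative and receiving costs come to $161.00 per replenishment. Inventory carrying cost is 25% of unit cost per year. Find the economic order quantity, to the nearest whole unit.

Q* ≈ 472 bolts

Annual demand D = 2,420 × 12 = 29,040.
Holding cost H = 0.25 × $168.00 = $42.0000 per unit per year.
EOQ = √(2DS / H) = √(2 × 29,040 × 161 / 42).
= √(9,350,880 / 42) = √222,640 ≈ 471.847.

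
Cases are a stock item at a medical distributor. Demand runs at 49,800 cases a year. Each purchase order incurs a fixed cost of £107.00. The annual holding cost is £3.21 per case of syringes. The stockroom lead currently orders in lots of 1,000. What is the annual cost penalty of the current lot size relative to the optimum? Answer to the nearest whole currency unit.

Extra cost ≈ £1,085 per year

EOQ = √(2DS/H) = √(2 × 49,800 × 107 / 3.21) ≈ 1822.09.
Cost at Q* = (D/Q*)S + (Q*/2)H = √(2DSH) ≈ £5,848.90.
Cost at Q = 1,000: (49,800/1,000)×107 + (1,000/2)×3.21 = £5,328.60 + £1,605.00 = £6,933.60.
Excess = £6,933.60 − £5,848.90 = £1,084.70.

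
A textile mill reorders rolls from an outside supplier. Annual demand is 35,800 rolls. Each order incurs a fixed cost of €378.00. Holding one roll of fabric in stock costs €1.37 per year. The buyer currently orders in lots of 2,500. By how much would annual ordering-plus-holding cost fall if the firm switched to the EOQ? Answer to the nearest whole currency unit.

EOQ = √(2DS/H) = √(2 × 35,800 × 378 / 1.37) ≈ 4444.70.
Cost at Q* = (D/Q*)S + (Q*/2)H = √(2DSH) ≈ €6,089.23.
Cost at Q = 2,500: (35,800/2,500)×378 + (2,500/2)×1.37 = €5,412.96 + €1,712.50 = €7,125.46.
Excess = €7,125.46 − €6,089.23 = €1,036.23.

Extra cost ≈ €1,036 per year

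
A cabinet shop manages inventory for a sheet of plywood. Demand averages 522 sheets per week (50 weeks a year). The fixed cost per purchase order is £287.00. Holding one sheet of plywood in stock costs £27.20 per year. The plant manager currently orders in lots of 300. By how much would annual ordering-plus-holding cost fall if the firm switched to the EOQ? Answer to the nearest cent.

Extra cost ≈ £8,862.52 per year

Annual demand D = 522 × 50 = 26,100.
EOQ = √(2DS/H) = √(2 × 26,100 × 287 / 27.2) ≈ 742.15.
Cost at Q* = (D/Q*)S + (Q*/2)H = √(2DSH) ≈ £20,186.48.
Cost at Q = 300: (26,100/300)×287 + (300/2)×27.2 = £24,969.00 + £4,080.00 = £29,049.00.
Excess = £29,049.00 − £20,186.48 = £8,862.52.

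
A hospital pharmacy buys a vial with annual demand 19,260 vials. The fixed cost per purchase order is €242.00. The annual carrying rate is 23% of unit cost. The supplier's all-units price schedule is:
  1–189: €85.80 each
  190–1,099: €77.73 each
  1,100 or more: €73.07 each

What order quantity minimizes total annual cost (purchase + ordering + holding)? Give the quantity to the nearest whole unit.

Holding cost per unit per year at price C is H = 0.23·C.
Evaluate total cost at each tier's feasible EOQ or, if the EOQ is below the tier, at the tier's minimum quantity.
Tier 1 (€85.80): EOQ = 687.3 exceeds tier's upper bound 189, so this tier is dominated.
EOQ at €77.73 = 722.1 (feasible in tier 2): TC = 19,260×€77.73 + (19,260/722.1)×242 + (722.1/2)×0.23×€77.73 = €1,509,989.29.
EOQ at €73.07 = 744.8 < 1100, so use break Q=1100: TC = 19,260×€73.07 + (19,260/1100.0)×242 + (1100.0/2)×0.23×€73.07 = €1,420,808.75.
Lowest total cost is €1,420,808.75 at Q = 1100.0.

Q* ≈ 1,100 vials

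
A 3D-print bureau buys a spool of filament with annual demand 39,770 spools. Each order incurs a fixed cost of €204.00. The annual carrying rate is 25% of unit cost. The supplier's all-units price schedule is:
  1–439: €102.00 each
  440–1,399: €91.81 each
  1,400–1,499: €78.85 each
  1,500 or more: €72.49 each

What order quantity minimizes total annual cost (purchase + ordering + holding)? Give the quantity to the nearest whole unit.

Holding cost per unit per year at price C is H = 0.25·C.
For each price level, check whether its EOQ is feasible; otherwise the best quantity at that price is the breakpoint.
Tier 1 (€102.00): EOQ = 797.7 exceeds tier's upper bound 439, so this tier is dominated.
EOQ at €91.81 = 840.8 (feasible in tier 2): TC = 39,770×€91.81 + (39,770/840.8)×204 + (840.8/2)×0.25×€91.81 = €3,670,582.17.
EOQ at €78.85 = 907.3 < 1400, so use break Q=1400: TC = 39,770×€78.85 + (39,770/1400.0)×204 + (1400.0/2)×0.25×€78.85 = €3,155,458.31.
EOQ at €72.49 = 946.2 < 1500, so use break Q=1500: TC = 39,770×€72.49 + (39,770/1500.0)×204 + (1500.0/2)×0.25×€72.49 = €2,901,927.90.
Lowest total cost is €2,901,927.90 at Q = 1500.0.

Q* ≈ 1,500 spools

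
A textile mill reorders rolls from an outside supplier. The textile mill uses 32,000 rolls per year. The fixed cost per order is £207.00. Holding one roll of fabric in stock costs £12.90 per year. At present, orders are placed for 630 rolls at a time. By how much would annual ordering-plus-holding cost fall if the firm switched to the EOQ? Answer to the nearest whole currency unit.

Extra cost ≈ £1,505 per year

EOQ = √(2DS/H) = √(2 × 32,000 × 207 / 12.9) ≈ 1013.40.
Cost at Q* = (D/Q*)S + (Q*/2)H = √(2DSH) ≈ £13,072.84.
Cost at Q = 630: (32,000/630)×207 + (630/2)×12.9 = £10,514.29 + £4,063.50 = £14,577.79.
Excess = £14,577.79 − £13,072.84 = £1,504.94.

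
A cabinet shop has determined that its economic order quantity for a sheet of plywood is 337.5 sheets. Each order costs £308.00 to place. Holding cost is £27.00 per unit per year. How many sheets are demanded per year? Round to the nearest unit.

D ≈ 4,993 sheets per year

The basic EOQ model gives Q* = √(2DS/H); rearrange for the unknown.
From Q* = √(2DS/H): D = Q*²H / (2S) = 337.5² × 27 / (2 × 308) = 4992.644.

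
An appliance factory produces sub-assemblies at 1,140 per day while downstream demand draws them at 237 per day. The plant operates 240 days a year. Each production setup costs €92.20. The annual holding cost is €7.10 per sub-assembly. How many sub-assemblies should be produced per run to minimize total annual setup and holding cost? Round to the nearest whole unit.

Q* ≈ 1,366 sub-assemblies

Annual demand D = 237 × 240 = 56,880.
Production build-up factor (1 − d/p) = 1 − 237/1,140 = 0.7921.
Q* = √(2DS / (H(1 − d/p))) = √(2 × 56,880 × 92.2 / (7.1 × 0.7921)).
= √(10,488,672 / 5.6239) ≈ 1365.651.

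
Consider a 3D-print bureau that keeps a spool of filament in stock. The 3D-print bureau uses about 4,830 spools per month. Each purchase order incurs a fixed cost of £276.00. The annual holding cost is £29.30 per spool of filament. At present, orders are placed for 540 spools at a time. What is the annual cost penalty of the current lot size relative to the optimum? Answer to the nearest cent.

Extra cost ≈ £6,917.65 per year

Annual demand D = 4,830 × 12 = 57,960.
EOQ = √(2DS/H) = √(2 × 57,960 × 276 / 29.3) ≈ 1044.96.
Cost at Q* = (D/Q*)S + (Q*/2)H = √(2DSH) ≈ £30,617.35.
Cost at Q = 540: (57,960/540)×276 + (540/2)×29.3 = £29,624.00 + £7,911.00 = £37,535.00.
Excess = £37,535.00 − £30,617.35 = £6,917.65.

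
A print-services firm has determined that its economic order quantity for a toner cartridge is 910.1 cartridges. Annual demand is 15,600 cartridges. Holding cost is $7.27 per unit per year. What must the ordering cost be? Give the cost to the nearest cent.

Squaring Q* = √(2DS/H) gives Q*² = 2DS/H.
From Q* = √(2DS/H): S = Q*²H / (2D) = 910.1² × 7.27 / (2 × 15,600) = 193.0003.

S ≈ $193.00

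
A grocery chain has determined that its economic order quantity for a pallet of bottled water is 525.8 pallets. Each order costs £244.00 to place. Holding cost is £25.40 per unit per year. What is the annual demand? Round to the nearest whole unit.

D ≈ 14,390 pallets per year

Invert the EOQ relation Q*² = 2DS/H.
From Q* = √(2DS/H): D = Q*²H / (2S) = 525.8² × 25.4 / (2 × 244) = 14389.810.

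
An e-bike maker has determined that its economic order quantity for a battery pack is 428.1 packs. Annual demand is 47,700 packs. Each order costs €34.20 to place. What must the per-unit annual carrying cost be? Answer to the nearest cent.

Squaring Q* = √(2DS/H) gives Q*² = 2DS/H.
From Q* = √(2DS/H): H = 2DS / Q*² = 2 × 47,700 × 34.2 / 428.1² = 17.8026.

H ≈ €17.80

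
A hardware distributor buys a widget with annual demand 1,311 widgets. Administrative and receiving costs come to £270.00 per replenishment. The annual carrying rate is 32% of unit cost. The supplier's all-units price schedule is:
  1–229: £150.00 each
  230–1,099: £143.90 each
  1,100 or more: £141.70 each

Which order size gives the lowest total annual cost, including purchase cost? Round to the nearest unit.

Holding cost per unit per year at price C is H = 0.32·C.
Candidates are each tier's EOQ (if it falls in that tier) and each price-break quantity.
EOQ at £150.00 = 121.4 (feasible in tier 1): TC = 1,311×£150.00 + (1,311/121.4)×270 + (121.4/2)×0.32×£150.00 = £202,479.33.
EOQ at £143.90 = 124.0 < 230, so use break Q=230: TC = 1,311×£143.90 + (1,311/230.0)×270 + (230.0/2)×0.32×£143.90 = £195,487.42.
EOQ at £141.70 = 125.0 < 1100, so use break Q=1100: TC = 1,311×£141.70 + (1,311/1100.0)×270 + (1100.0/2)×0.32×£141.70 = £211,029.69.
Lowest total cost is £195,487.42 at Q = 230.0.

Q* ≈ 230 widgets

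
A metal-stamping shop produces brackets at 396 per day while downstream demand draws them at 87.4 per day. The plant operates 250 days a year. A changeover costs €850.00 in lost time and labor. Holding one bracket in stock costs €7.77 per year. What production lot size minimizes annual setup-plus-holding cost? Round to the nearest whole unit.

Q* ≈ 2,477 brackets

Annual demand D = 87.4 × 250 = 21,850.
Production build-up factor (1 − d/p) = 1 − 87.4/396 = 0.7793.
Q* = √(2DS / (H(1 − d/p))) = √(2 × 21,850 × 850 / (7.77 × 0.7793)).
= √(37,145,000 / 6.0551) ≈ 2476.791.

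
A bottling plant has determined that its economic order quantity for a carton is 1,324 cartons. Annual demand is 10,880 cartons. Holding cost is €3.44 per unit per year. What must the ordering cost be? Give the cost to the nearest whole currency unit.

Invert the EOQ relation Q*² = 2DS/H.
From Q* = √(2DS/H): S = Q*²H / (2D) = 1,324² × 3.44 / (2 × 10,880) = 277.1249.

S ≈ €277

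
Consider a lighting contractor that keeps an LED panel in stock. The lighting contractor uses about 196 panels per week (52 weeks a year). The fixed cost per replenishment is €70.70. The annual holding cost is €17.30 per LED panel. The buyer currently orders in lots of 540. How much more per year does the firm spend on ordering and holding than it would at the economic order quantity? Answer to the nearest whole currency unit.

Annual demand D = 196 × 52 = 10,192.
EOQ = √(2DS/H) = √(2 × 10,192 × 70.7 / 17.3) ≈ 288.62.
Cost at Q* = (D/Q*)S + (Q*/2)H = √(2DSH) ≈ €4,993.18.
Cost at Q = 540: (10,192/540)×70.7 + (540/2)×17.3 = €1,334.40 + €4,671.00 = €6,005.40.
Excess = €6,005.40 − €4,993.18 = €1,012.21.

Extra cost ≈ €1,012 per year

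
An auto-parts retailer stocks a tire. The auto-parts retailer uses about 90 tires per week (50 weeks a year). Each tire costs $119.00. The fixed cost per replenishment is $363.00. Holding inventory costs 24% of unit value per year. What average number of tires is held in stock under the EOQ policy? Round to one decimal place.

Average inventory ≈ 169.1 tires

Annual demand D = 90 × 50 = 4,500.
Holding cost H = 0.24 × $119.00 = $28.5600 per unit per year.
The optimal lot size = √(2DS/H) = √(2 × 4,500 × 363 / 28.56) ≈ 338.22.
Average inventory = Q*/2 ≈ 338.22 / 2 = 169.109.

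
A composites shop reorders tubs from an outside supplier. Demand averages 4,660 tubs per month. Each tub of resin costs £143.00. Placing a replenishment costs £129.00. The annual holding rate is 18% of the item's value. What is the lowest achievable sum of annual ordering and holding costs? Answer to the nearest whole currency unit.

TC* ≈ £19,271

Annual demand D = 4,660 × 12 = 55,920.
Holding cost H = 0.18 × £143.00 = £25.7400 per unit per year.
The optimal lot size = √(2DS/H) = √(2 × 55,920 × 129 / 25.74) ≈ 748.67.
At Q*, ordering cost (D/Q*)S equals holding cost (Q*/2)H, each = √(DSH/2).
Minimum total = √(2DSH) = √(2 × 55,920 × 129 × 25.74) ≈ 19270.710.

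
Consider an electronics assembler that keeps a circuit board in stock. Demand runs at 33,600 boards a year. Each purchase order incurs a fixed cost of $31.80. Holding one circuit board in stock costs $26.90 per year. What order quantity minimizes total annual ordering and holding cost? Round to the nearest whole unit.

EOQ = √(2DS / H) = √(2 × 33,600 × 31.8 / 26.9).
= √(2,136,960 / 26.9) = √79,440.8922 ≈ 281.853.

Q* ≈ 282 boards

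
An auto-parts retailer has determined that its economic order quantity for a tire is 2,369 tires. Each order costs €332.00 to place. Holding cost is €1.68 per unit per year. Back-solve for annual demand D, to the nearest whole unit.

D ≈ 14,199 tires per year

The basic EOQ model gives Q* = √(2DS/H); rearrange for the unknown.
From Q* = √(2DS/H): D = Q*²H / (2S) = 2,369² × 1.68 / (2 × 332) = 14199.443.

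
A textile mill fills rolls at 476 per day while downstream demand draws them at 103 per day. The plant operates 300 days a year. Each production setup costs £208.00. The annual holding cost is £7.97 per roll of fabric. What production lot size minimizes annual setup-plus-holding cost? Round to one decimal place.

Annual demand D = 103 × 300 = 30,900.
Production build-up factor (1 − d/p) = 1 − 103/476 = 0.7836.
Q* = √(2DS / (H(1 − d/p))) = √(2 × 30,900 × 208 / (7.97 × 0.7836)).
= √(12,854,400 / 6.2454) ≈ 1434.649.

Q* ≈ 1,434.6 rolls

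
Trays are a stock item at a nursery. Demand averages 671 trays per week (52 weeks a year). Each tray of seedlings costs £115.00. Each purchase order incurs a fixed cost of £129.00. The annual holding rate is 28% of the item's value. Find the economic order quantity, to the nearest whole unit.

Q* ≈ 529 trays

Annual demand D = 671 × 52 = 34,892.
Holding cost H = 0.28 × £115.00 = £32.2000 per unit per year.
EOQ = √(2DS / H) = √(2 × 34,892 × 129 / 32.2).
= √(9,002,136 / 32.2) = √279,569.441 ≈ 528.743.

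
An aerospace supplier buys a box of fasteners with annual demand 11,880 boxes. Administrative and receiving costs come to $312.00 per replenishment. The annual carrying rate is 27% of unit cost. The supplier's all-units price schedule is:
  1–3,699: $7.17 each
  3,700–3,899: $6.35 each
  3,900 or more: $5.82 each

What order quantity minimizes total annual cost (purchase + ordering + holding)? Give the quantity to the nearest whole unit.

Q* ≈ 3,900 boxes

Holding cost per unit per year at price C is H = 0.27·C.
For each price level, check whether its EOQ is feasible; otherwise the best quantity at that price is the breakpoint.
EOQ at $7.17 = 1956.9 (feasible in tier 1): TC = 11,880×$7.17 + (11,880/1956.9)×312 + (1956.9/2)×0.27×$7.17 = $88,967.88.
EOQ at $6.35 = 2079.4 < 3700, so use break Q=3700: TC = 11,880×$6.35 + (11,880/3700.0)×312 + (3700.0/2)×0.27×$6.35 = $79,611.60.
EOQ at $5.82 = 2172.0 < 3900, so use break Q=3900: TC = 11,880×$5.82 + (11,880/3900.0)×312 + (3900.0/2)×0.27×$5.82 = $73,156.23.
Lowest total cost is $73,156.23 at Q = 3900.0.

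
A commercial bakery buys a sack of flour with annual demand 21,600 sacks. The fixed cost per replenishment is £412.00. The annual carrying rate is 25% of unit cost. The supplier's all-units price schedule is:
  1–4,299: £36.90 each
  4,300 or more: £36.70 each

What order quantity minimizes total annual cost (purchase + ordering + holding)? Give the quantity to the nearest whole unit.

Holding cost per unit per year at price C is H = 0.25·C.
Candidates are each tier's EOQ (if it falls in that tier) and each price-break quantity.
EOQ at £36.90 = 1389.0 (feasible in tier 1): TC = 21,600×£36.90 + (21,600/1389.0)×412 + (1389.0/2)×0.25×£36.90 = £809,853.67.
EOQ at £36.70 = 1392.8 < 4300, so use break Q=4300: TC = 21,600×£36.70 + (21,600/4300.0)×412 + (4300.0/2)×0.25×£36.70 = £814,515.83.
Lowest total cost is £809,853.67 at Q = 1389.0.

Q* ≈ 1,389 sacks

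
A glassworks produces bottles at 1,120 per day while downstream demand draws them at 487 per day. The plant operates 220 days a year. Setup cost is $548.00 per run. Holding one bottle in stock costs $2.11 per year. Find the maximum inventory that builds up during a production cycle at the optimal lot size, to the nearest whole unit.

I_max ≈ 5,608 bottles

Annual demand D = 487 × 220 = 107,140.
Production build-up factor (1 − d/p) = 1 − 487/1,120 = 0.5652.
Q* = √(2DS / (H(1 − d/p))) = √(2 × 107,140 × 548 / (2.11 × 0.5652)).
= √(117,425,440 / 1.1925) ≈ 9923.092.
Maximum inventory = Q*(1 − d/p) = 9923.092 × 0.5652 ≈ 5608.319.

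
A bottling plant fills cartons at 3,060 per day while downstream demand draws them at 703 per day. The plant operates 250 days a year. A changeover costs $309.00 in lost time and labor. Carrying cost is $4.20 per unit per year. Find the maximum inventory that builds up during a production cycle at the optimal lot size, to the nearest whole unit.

I_max ≈ 4,463 cartons

Annual demand D = 703 × 250 = 175,750.
Production build-up factor (1 − d/p) = 1 − 703/3,060 = 0.7703.
Q* = √(2DS / (H(1 − d/p))) = √(2 × 175,750 × 309 / (4.2 × 0.7703)).
= √(108,613,500 / 3.2351) ≈ 5794.263.
Maximum inventory = Q*(1 − d/p) = 5794.263 × 0.7703 ≈ 4463.097.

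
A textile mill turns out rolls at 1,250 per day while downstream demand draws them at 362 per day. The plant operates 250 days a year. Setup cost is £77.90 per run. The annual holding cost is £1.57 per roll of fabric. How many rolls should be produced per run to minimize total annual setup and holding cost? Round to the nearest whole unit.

Q* ≈ 3,556 rolls

Annual demand D = 362 × 250 = 90,500.
Production build-up factor (1 − d/p) = 1 − 362/1,250 = 0.7104.
Q* = √(2DS / (H(1 − d/p))) = √(2 × 90,500 × 77.9 / (1.57 × 0.7104)).
= √(14,099,900 / 1.1153) ≈ 3555.549.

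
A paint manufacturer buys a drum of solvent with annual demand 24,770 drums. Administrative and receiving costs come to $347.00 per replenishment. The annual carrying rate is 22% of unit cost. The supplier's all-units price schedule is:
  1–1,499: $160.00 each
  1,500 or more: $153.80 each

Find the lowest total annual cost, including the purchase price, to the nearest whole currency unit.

Holding cost per unit per year at price C is H = 0.22·C.
Candidates are each tier's EOQ (if it falls in that tier) and each price-break quantity.
EOQ at $160.00 = 698.8 (feasible in tier 1): TC = 24,770×$160.00 + (24,770/698.8)×347 + (698.8/2)×0.22×$160.00 = $3,987,798.81.
EOQ at $153.80 = 712.8 < 1500, so use break Q=1500: TC = 24,770×$153.80 + (24,770/1500.0)×347 + (1500.0/2)×0.22×$153.80 = $3,840,733.13.
Lowest total cost among the candidates is at Q = 1500.0.

TC* ≈ $3,840,733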